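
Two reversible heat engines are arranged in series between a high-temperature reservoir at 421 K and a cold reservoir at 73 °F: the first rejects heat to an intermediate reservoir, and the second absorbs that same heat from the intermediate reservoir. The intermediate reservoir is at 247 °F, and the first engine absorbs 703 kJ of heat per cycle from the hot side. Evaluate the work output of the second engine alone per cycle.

T_C = 73 °F → (73 − 32) × 5/9 = 22.78 °C = 295.93 K.
T_m = 247 °F → (247 − 32) × 5/9 = 119.44 °C = 392.59 K.
Heat entering the second stage: Q_m = Q_H·(T_m/T_H) = 703 × 392.59/421.00 = 655.6 kJ.
Second-stage efficiency η₂ = 1 − T_C/T_m = 1 − 295.93/392.59 = 0.2462, so W₂ = η₂·Q_m = 161.4 kJ.

W₂ ≈ 161.4 kJ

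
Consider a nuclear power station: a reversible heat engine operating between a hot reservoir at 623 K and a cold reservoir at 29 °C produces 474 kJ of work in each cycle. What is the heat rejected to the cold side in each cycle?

Q_C ≈ 446 kJ

T_C = 29 °C → 29 + 273.15 = 302.15 K.
Carnot efficiency: η = 1 − T_C/T_H = 1 − 302.15/623.00 = 0.5150.
Since Q_C/Q_H = T_C/T_H and Q_H = W/η, Q_C = W·T_C/(T_H − T_C) = 474 × 302.15/320.85 = 446 kJ.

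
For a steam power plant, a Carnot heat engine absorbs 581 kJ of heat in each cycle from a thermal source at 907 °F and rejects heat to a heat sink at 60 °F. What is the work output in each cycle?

T_H = 907 °F → (907 − 32) × 5/9 = 486.11 °C = 759.26 K.
T_C = 60 °F → (60 − 32) × 5/9 = 15.56 °C = 288.71 K.
η_rev = 1 − T_C/T_H = 1 − 288.71/759.26 = 0.6198.
W = η·Q_H = 0.6198 × 581 = 360 kJ.

W ≈ 360 kJ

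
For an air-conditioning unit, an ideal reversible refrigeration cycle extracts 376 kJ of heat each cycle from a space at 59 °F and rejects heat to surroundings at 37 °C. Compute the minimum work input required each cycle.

T_H = 37 °C → 37 + 273.15 = 310.15 K.
T_C = 59 °F → (59 − 32) × 5/9 = 15.00 °C = 288.15 K.
For a reversible refrigerator, COP_R = T_C/(T_H − T_C) = 288.15/22.00 = 13.0977.
W = Q_C/COP_R = 376/13.0977 = 28.71 kJ.

W_in ≈ 28.71 kJ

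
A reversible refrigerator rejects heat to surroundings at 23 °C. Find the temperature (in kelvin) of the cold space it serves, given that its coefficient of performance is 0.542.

T_C ≈ 104 K

T_H = 23 °C → 23 + 273.15 = 296.15 K.
COP_R = T_C/(T_H − T_C) ⇒ T_C = T_H·COP_R/(1 + COP_R) = 296.15 × 0.542/(1 + 0.542) = 104 K.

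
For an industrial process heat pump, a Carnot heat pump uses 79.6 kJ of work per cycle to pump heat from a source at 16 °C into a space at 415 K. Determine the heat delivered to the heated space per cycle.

Q_H ≈ 262 kJ

T_C = 16 °C → 16 + 273.15 = 289.15 K.
Reversible heating COP: COP_HP = T_H/(T_H − T_C) = 415.00/125.85 = 3.2976.
Q_H = COP_HP · W = 3.2976 × 79.6 = 262 kJ.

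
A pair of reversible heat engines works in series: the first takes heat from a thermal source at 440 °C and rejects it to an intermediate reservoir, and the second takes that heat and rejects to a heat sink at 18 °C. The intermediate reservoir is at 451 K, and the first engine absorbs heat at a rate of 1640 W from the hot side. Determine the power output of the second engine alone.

Ẇ₂ ≈ 368 W

T_H = 440 °C → 440 + 273.15 = 713.15 K.
T_C = 18 °C → 18 + 273.15 = 291.15 K.
Heat entering the second stage: Q_m = Q_H·(T_m/T_H) = 1640 × 451.00/713.15 = 1040 W.
Second-stage efficiency η₂ = 1 − T_C/T_m = 1 − 291.15/451.00 = 0.3544, so W₂ = η₂·Q_m = 368 W.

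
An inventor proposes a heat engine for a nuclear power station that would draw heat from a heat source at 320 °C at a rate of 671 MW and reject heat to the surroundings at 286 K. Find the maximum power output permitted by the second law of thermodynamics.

T_H = 320 °C → 320 + 273.15 = 593.15 K.
The second-law ceiling is the Carnot efficiency, η_max = 1 − T_C/T_H = 1 − 286.00/593.15 = 0.5178.
W_max = η_max · Q_H = 0.5178 × 671 = 347.5 MW.

Ẇ_max ≈ 347.5 MW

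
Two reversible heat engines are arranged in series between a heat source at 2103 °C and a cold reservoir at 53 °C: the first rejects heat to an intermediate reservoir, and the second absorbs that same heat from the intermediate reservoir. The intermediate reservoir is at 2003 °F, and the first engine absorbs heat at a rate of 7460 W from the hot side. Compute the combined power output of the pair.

T_H = 2103 °C → 2103 + 273.15 = 2376.15 K.
T_C = 53 °C → 53 + 273.15 = 326.15 K.
Two reversible stages in series are equivalent to a single Carnot engine between T_H and T_C, so η_total = 1 − T_C/T_H = 1 − 326.15/2376.15 = 0.8627.
W_total = η_total · Q_H = 0.8627 × 7460 = 6436 W.

Ẇ_total ≈ 6436 W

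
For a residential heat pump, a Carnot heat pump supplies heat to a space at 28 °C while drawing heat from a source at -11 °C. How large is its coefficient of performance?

T_H = 28 °C → 28 + 273.15 = 301.15 K.
T_C = -11 °C → -11 + 273.15 = 262.15 K.
The Carnot heat-pump COP is COP_HP = T_H/(T_H − T_C) = 301.15/(301.15 − 262.15) = 7.722.

COP_HP ≈ 7.722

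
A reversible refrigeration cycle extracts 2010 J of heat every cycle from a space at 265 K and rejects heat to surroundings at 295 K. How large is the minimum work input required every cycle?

Carnot COP: COP_R = T_C/(T_H − T_C) = 265.00/30.00 = 8.8333.
W = Q_C/COP_R = 2010/8.8333 = 228 J.

W_in ≈ 228 J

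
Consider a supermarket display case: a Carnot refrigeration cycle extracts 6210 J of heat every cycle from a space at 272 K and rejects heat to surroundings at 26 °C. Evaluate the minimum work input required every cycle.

T_H = 26 °C → 26 + 273.15 = 299.15 K.
Carnot COP: COP_R = T_C/(T_H − T_C) = 272.00/27.15 = 10.0184.
W = Q_C/COP_R = 6210/10.0184 = 619.9 J.

W_in ≈ 619.9 J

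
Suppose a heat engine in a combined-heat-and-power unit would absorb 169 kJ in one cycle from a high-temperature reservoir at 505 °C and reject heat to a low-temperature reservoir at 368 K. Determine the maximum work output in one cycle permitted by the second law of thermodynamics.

W_max ≈ 89.08 kJ

T_H = 505 °C → 505 + 273.15 = 778.15 K.
The upper bound on efficiency is η_max = 1 − T_C/T_H = 1 − 368.00/778.15 = 0.5271.
W_max = η_max · Q_H = 0.5271 × 169 = 89.08 kJ.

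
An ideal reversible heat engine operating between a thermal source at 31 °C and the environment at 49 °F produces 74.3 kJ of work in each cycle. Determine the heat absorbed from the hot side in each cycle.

Q_H ≈ 1050 kJ

T_H = 31 °C → 31 + 273.15 = 304.15 K.
T_C = 49 °F → (49 − 32) × 5/9 = 9.44 °C = 282.59 K.
The Carnot efficiency is η = 1 − T_C/T_H = 1 − 282.59/304.15 = 0.0709.
Q_H = W/η = 74.3/0.0709 = 1050 kJ.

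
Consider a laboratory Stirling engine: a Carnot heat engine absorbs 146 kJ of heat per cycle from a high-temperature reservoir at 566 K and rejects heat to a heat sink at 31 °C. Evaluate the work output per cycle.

W ≈ 67.54 kJ

T_C = 31 °C → 31 + 273.15 = 304.15 K.
The Carnot efficiency is η = 1 − T_C/T_H = 1 − 304.15/566.00 = 0.4626.
W = η·Q_H = 0.4626 × 146 = 67.54 kJ.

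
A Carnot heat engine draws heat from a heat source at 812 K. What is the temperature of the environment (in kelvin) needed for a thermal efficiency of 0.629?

T_C ≈ 301 K

From η = 1 − T_C/T_H, T_C = T_H·(1 − η) = 812.00 × (1 − 0.629) = 301 K.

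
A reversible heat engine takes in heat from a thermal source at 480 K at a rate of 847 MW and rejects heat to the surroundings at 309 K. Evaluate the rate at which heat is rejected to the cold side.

Q̇_C ≈ 545 MW

The Carnot efficiency is η = 1 − T_C/T_H = 1 − 309.00/480.00 = 0.3562.
For a reversible cycle Q_C/Q_H = T_C/T_H, so Q_C = 847 × 309.00/480.00 = 545 MW.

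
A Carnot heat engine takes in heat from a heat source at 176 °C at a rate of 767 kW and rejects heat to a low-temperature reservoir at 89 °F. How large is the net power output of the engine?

T_H = 176 °C → 176 + 273.15 = 449.15 K.
T_C = 89 °F → (89 − 32) × 5/9 = 31.67 °C = 304.82 K.
For a reversible engine, η = 1 − T_C/T_H = 1 − 304.82/449.15 = 0.3213.
W = η·Q_H = 0.3213 × 767 = 246 kW.

Ẇ ≈ 246 kW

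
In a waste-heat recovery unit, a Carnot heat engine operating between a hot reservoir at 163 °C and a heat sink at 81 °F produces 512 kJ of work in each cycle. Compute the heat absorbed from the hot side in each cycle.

T_H = 163 °C → 163 + 273.15 = 436.15 K.
T_C = 81 °F → (81 − 32) × 5/9 = 27.22 °C = 300.37 K.
The Carnot efficiency is η = 1 − T_C/T_H = 1 − 300.37/436.15 = 0.3113.
Q_H = W/η = 512/0.3113 = 1640 kJ.

Q_H ≈ 1640 kJ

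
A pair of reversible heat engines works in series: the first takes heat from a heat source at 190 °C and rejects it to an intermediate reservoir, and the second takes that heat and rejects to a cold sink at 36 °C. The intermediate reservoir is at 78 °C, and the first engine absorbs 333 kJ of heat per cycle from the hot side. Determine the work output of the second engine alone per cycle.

T_H = 190 °C → 190 + 273.15 = 463.15 K.
T_C = 36 °C → 36 + 273.15 = 309.15 K.
T_m = 78 °C → 78 + 273.15 = 351.15 K.
Heat entering the second stage: Q_m = Q_H·(T_m/T_H) = 333 × 351.15/463.15 = 252 kJ.
Second-stage efficiency η₂ = 1 − T_C/T_m = 1 − 309.15/351.15 = 0.1196, so W₂ = η₂·Q_m = 30.2 kJ.

W₂ ≈ 30.2 kJ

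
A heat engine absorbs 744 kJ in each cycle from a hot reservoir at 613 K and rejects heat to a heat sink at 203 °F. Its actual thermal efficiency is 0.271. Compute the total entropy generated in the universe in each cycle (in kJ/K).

ΔS_univ ≈ 0.260 kJ/K

T_C = 203 °F → (203 − 32) × 5/9 = 95.00 °C = 368.15 K.
W = η·Q_H = 0.271 × 744 = 201.6 kJ, so Q_C = Q_H − W = 542.4 kJ.
The hot reservoir loses entropy Q_H/T_H = 744/613.00 = 1.214 kJ/K; the cold reservoir gains Q_C/T_C = 542.4/368.15 = 1.473 kJ/K.
ΔS_univ = −Q_H/T_H + Q_C/T_C = 0.260 kJ/K (> 0, since η = 0.271 < η_Carnot = 0.399).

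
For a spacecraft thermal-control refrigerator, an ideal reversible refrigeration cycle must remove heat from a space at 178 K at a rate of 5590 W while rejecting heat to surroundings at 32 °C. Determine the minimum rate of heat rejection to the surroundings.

Q̇_H ≈ 9583 W

T_H = 32 °C → 32 + 273.15 = 305.15 K.
For a reversible cycle Q_H/Q_C = T_H/T_C, so Q_H = Q_C·T_H/T_C = 5590 × 305.15/178.00 = 9583 W.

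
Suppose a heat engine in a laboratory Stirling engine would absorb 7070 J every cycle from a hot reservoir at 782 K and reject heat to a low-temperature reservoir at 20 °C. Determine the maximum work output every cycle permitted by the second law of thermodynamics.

T_C = 20 °C → 20 + 273.15 = 293.15 K.
No engine can exceed the Carnot limit: η_max = 1 − T_C/T_H = 1 − 293.15/782.00 = 0.6251.
W_max = η_max · Q_H = 0.6251 × 7070 = 4420 J.

W_max ≈ 4420 J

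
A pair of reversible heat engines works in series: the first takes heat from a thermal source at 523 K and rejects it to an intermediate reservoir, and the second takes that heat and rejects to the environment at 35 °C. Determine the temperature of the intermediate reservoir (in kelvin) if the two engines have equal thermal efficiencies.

T_C = 35 °C → 35 + 273.15 = 308.15 K.
Equal efficiencies require 1 − T_m/T_H = 1 − T_C/T_m, i.e. T_m/T_H = T_C/T_m, so T_m = √(T_H·T_C) = √(523.00 × 308.15) = 401 K.

T_m ≈ 401 K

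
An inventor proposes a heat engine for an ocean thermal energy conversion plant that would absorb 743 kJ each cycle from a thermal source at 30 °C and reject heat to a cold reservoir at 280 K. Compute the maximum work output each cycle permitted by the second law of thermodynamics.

W_max ≈ 56.7 kJ

T_H = 30 °C → 30 + 273.15 = 303.15 K.
The second-law ceiling is the Carnot efficiency, η_max = 1 − T_C/T_H = 1 − 280.00/303.15 = 0.0764.
W_max = η_max · Q_H = 0.0764 × 743 = 56.7 kJ.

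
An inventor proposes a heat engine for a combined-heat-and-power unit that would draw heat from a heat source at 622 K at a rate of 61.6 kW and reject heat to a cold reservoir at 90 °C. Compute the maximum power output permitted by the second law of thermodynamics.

Ẇ_max ≈ 25.6 kW

T_C = 90 °C → 90 + 273.15 = 363.15 K.
No engine can exceed the Carnot limit: η_max = 1 − T_C/T_H = 1 − 363.15/622.00 = 0.4162.
W_max = η_max · Q_H = 0.4162 × 61.6 = 25.6 kW.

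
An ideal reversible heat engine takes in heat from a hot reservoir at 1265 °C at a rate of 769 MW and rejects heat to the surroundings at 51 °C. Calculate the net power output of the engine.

Ẇ ≈ 607 MW

T_H = 1265 °C → 1265 + 273.15 = 1538.15 K.
T_C = 51 °C → 51 + 273.15 = 324.15 K.
Carnot efficiency: η = 1 − T_C/T_H = 1 − 324.15/1538.15 = 0.7893.
W = η·Q_H = 0.7893 × 769 = 607 MW.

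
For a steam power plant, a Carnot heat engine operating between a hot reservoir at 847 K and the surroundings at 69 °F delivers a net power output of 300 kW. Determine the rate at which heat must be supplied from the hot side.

Q̇_H ≈ 459.2 kW

T_C = 69 °F → (69 − 32) × 5/9 = 20.56 °C = 293.71 K.
Since the cycle is reversible, η = 1 − T_C/T_H = 1 − 293.71/847.00 = 0.6532.
Q_H = W/η = 300/0.6532 = 459.2 kW.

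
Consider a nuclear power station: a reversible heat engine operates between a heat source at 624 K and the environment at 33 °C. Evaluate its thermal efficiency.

η ≈ 0.509

T_C = 33 °C → 33 + 273.15 = 306.15 K.
η_rev = 1 − T_C/T_H = 1 − 306.15/624.00 = 0.509.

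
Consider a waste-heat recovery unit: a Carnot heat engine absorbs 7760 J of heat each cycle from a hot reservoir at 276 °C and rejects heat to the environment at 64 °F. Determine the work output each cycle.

T_H = 276 °C → 276 + 273.15 = 549.15 K.
T_C = 64 °F → (64 − 32) × 5/9 = 17.78 °C = 290.93 K.
Since the cycle is reversible, η = 1 − T_C/T_H = 1 − 290.93/549.15 = 0.4702.
W = η·Q_H = 0.4702 × 7760 = 3650 J.

W ≈ 3650 J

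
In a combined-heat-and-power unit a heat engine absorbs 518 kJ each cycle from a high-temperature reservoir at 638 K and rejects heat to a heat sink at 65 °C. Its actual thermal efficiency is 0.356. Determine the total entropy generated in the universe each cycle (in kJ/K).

ΔS_univ ≈ 0.175 kJ/K

T_C = 65 °C → 65 + 273.15 = 338.15 K.
W = η·Q_H = 0.356 × 518 = 184.4 kJ, so Q_C = Q_H − W = 333.6 kJ.
Reservoir entropy changes: ΔS_H = −Q_H/T_H = −518/638.00 = -0.8119 kJ/K and ΔS_C = +Q_C/T_C = 333.6/338.15 = 0.9865 kJ/K.
ΔS_univ = −Q_H/T_H + Q_C/T_C = 0.175 kJ/K (> 0, since η = 0.356 < η_Carnot = 0.470).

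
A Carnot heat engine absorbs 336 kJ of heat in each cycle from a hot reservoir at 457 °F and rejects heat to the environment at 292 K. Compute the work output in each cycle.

T_H = 457 °F → (457 − 32) × 5/9 = 236.11 °C = 509.26 K.
Since the cycle is reversible, η = 1 − T_C/T_H = 1 − 292.00/509.26 = 0.4266.
W = η·Q_H = 0.4266 × 336 = 143 kJ.

W ≈ 143 kJ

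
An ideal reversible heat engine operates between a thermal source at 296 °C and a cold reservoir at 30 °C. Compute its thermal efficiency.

η ≈ 0.467

T_H = 296 °C → 296 + 273.15 = 569.15 K.
T_C = 30 °C → 30 + 273.15 = 303.15 K.
Since the cycle is reversible, η = 1 − T_C/T_H = 1 − 303.15/569.15 = 0.467.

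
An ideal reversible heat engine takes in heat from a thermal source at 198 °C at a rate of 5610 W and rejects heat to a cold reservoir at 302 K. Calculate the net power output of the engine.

T_H = 198 °C → 198 + 273.15 = 471.15 K.
Carnot efficiency: η = 1 − T_C/T_H = 1 − 302.00/471.15 = 0.3590.
W = η·Q_H = 0.3590 × 5610 = 2010 W.

Ẇ ≈ 2010 W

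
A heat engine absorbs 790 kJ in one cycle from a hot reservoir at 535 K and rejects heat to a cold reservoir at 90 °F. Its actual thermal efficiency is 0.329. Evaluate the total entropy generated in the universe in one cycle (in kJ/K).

ΔS_univ ≈ 0.259 kJ/K

T_C = 90 °F → (90 − 32) × 5/9 = 32.22 °C = 305.37 K.
W = η·Q_H = 0.329 × 790 = 259.9 kJ, so Q_C = Q_H − W = 530.1 kJ.
Entropy balance on the reservoirs: −Q_H/T_H = -1.477 kJ/K, +Q_C/T_C = 1.736 kJ/K.
ΔS_univ = −Q_H/T_H + Q_C/T_C = 0.259 kJ/K (> 0, since η = 0.329 < η_Carnot = 0.429).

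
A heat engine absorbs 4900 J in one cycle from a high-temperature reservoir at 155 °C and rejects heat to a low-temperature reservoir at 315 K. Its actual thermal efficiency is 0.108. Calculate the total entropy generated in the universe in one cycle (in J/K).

T_H = 155 °C → 155 + 273.15 = 428.15 K.
W = η·Q_H = 0.108 × 4900 = 529.2 J, so Q_C = Q_H − W = 4371 J.
Reservoir entropy changes: ΔS_H = −Q_H/T_H = −4900/428.15 = -11.44 J/K and ΔS_C = +Q_C/T_C = 4371/315.00 = 13.88 J/K.
ΔS_univ = −Q_H/T_H + Q_C/T_C = 2.43 J/K (> 0, since η = 0.108 < η_Carnot = 0.264).

ΔS_univ ≈ 2.43 J/K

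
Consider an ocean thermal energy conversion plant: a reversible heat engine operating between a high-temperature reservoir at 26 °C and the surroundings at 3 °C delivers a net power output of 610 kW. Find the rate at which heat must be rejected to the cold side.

T_H = 26 °C → 26 + 273.15 = 299.15 K.
T_C = 3 °C → 3 + 273.15 = 276.15 K.
Since the cycle is reversible, η = 1 − T_C/T_H = 1 − 276.15/299.15 = 0.0769.
Since Q_C/Q_H = T_C/T_H and Q_H = W/η, Q_C = W·T_C/(T_H − T_C) = 610 × 276.15/23.00 = 7320 kW.

Q̇_C ≈ 7320 kW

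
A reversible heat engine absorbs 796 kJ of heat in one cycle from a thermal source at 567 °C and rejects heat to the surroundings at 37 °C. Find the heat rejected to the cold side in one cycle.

T_H = 567 °C → 567 + 273.15 = 840.15 K.
T_C = 37 °C → 37 + 273.15 = 310.15 K.
For a reversible engine, η = 1 − T_C/T_H = 1 − 310.15/840.15 = 0.6308.
For a reversible cycle Q_C/Q_H = T_C/T_H, so Q_C = 796 × 310.15/840.15 = 294 kJ.

Q_C ≈ 294 kJ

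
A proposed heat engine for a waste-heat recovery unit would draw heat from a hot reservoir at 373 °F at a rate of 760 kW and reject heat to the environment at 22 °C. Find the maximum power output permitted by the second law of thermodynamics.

T_H = 373 °F → (373 − 32) × 5/9 = 189.44 °C = 462.59 K.
T_C = 22 °C → 22 + 273.15 = 295.15 K.
The second-law ceiling is the Carnot efficiency, η_max = 1 − T_C/T_H = 1 − 295.15/462.59 = 0.3620.
W_max = η_max · Q_H = 0.3620 × 760 = 275 kW.

Ẇ_max ≈ 275 kW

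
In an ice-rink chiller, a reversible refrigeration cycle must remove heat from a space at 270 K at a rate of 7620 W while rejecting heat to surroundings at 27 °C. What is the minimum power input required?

T_H = 27 °C → 27 + 273.15 = 300.15 K.
The reversible coefficient of performance is COP_R = T_C/(T_H − T_C) = 270.00/30.15 = 8.9552.
W = Q_C/COP_R = 7620/8.9552 = 850.9 W.

Ẇ_in ≈ 850.9 W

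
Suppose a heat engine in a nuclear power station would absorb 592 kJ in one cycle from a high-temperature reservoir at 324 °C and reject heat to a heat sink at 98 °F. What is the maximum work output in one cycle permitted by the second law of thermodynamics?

T_H = 324 °C → 324 + 273.15 = 597.15 K.
T_C = 98 °F → (98 − 32) × 5/9 = 36.67 °C = 309.82 K.
The upper bound on efficiency is η_max = 1 − T_C/T_H = 1 − 309.82/597.15 = 0.4812.
W_max = η_max · Q_H = 0.4812 × 592 = 285 kJ.

W_max ≈ 285 kJ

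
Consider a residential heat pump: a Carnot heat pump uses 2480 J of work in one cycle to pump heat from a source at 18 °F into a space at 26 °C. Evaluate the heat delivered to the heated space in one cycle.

Q_H ≈ 22000 J

T_H = 26 °C → 26 + 273.15 = 299.15 K.
T_C = 18 °F → (18 − 32) × 5/9 = -7.78 °C = 265.37 K.
For a reversible heat pump, COP_HP = T_H/(T_H − T_C) = 299.15/33.78 = 8.8564.
Q_H = COP_HP · W = 8.8564 × 2480 = 22000 J.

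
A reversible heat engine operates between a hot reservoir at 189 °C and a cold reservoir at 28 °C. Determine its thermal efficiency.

η ≈ 0.3484

T_H = 189 °C → 189 + 273.15 = 462.15 K.
T_C = 28 °C → 28 + 273.15 = 301.15 K.
The Carnot efficiency is η = 1 − T_C/T_H = 1 − 301.15/462.15 = 0.3484.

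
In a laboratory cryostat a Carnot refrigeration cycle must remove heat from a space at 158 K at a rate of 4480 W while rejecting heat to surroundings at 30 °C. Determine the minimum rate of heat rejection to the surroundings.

T_H = 30 °C → 30 + 273.15 = 303.15 K.
For a reversible cycle Q_H/Q_C = T_H/T_C, so Q_H = Q_C·T_H/T_C = 4480 × 303.15/158.00 = 8600 W.

Q̇_H ≈ 8600 W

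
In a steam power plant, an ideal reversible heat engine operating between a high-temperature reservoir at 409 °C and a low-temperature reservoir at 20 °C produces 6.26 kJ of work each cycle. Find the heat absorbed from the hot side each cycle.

T_H = 409 °C → 409 + 273.15 = 682.15 K.
T_C = 20 °C → 20 + 273.15 = 293.15 K.
η_rev = 1 − T_C/T_H = 1 − 293.15/682.15 = 0.5703.
Q_H = W/η = 6.26/0.5703 = 10.98 kJ.

Q_H ≈ 10.98 kJ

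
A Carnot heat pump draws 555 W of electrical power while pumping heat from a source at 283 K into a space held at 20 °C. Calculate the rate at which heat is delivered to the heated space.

T_H = 20 °C → 20 + 273.15 = 293.15 K.
Reversible heating COP: COP_HP = T_H/(T_H − T_C) = 293.15/10.15 = 28.8818.
Q_H = COP_HP · W = 28.8818 × 555 = 16030 W.

Q̇_H ≈ 16030 W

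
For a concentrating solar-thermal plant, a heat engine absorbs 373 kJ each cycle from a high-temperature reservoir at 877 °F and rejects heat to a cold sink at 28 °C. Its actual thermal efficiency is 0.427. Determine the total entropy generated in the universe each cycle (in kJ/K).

ΔS_univ ≈ 0.2074 kJ/K

T_H = 877 °F → (877 − 32) × 5/9 = 469.44 °C = 742.59 K.
T_C = 28 °C → 28 + 273.15 = 301.15 K.
W = η·Q_H = 0.427 × 373 = 159.3 kJ, so Q_C = Q_H − W = 213.7 kJ.
Reservoir entropy changes: ΔS_H = −Q_H/T_H = −373/742.59 = -0.5023 kJ/K and ΔS_C = +Q_C/T_C = 213.7/301.15 = 0.7097 kJ/K.
ΔS_univ = −Q_H/T_H + Q_C/T_C = 0.2074 kJ/K (> 0, since η = 0.427 < η_Carnot = 0.594).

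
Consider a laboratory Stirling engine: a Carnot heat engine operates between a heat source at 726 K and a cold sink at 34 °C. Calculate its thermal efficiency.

T_C = 34 °C → 34 + 273.15 = 307.15 K.
The Carnot efficiency is η = 1 − T_C/T_H = 1 − 307.15/726.00 = 0.577.

η ≈ 0.577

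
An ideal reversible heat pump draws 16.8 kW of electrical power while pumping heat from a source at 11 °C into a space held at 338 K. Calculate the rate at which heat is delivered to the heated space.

Q̇_H ≈ 105.4 kW

T_C = 11 °C → 11 + 273.15 = 284.15 K.
Reversible heating COP: COP_HP = T_H/(T_H − T_C) = 338.00/53.85 = 6.2767.
Q_H = COP_HP · W = 6.2767 × 16.8 = 105.4 kW.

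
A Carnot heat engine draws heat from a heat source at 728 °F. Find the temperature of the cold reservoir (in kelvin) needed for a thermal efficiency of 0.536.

T_C ≈ 306 K

T_H = 728 °F → (728 − 32) × 5/9 = 386.67 °C = 659.82 K.
From η = 1 − T_C/T_H, T_C = T_H·(1 − η) = 659.82 × (1 − 0.536) = 306 K.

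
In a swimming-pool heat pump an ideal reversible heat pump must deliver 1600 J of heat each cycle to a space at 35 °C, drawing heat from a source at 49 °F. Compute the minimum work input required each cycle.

T_H = 35 °C → 35 + 273.15 = 308.15 K.
T_C = 49 °F → (49 − 32) × 5/9 = 9.44 °C = 282.59 K.
Reversible heating COP: COP_HP = T_H/(T_H − T_C) = 308.15/25.56 = 12.0580.
W = Q_H/COP_HP = 1600/12.0580 = 133 J.

W_in ≈ 133 J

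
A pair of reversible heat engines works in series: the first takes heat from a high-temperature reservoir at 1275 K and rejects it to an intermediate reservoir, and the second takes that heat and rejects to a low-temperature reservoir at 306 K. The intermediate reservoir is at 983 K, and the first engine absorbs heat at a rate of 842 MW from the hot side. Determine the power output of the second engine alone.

Ẇ₂ ≈ 447 MW

Heat entering the second stage: Q_m = Q_H·(T_m/T_H) = 842 × 983.00/1275.00 = 649 MW.
Second-stage efficiency η₂ = 1 − T_C/T_m = 1 − 306.00/983.00 = 0.6887, so W₂ = η₂·Q_m = 447 MW.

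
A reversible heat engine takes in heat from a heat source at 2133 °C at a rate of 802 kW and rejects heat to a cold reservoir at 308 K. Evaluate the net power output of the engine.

Ẇ ≈ 699 kW

T_H = 2133 °C → 2133 + 273.15 = 2406.15 K.
η_rev = 1 − T_C/T_H = 1 − 308.00/2406.15 = 0.8720.
W = η·Q_H = 0.8720 × 802 = 699 kW.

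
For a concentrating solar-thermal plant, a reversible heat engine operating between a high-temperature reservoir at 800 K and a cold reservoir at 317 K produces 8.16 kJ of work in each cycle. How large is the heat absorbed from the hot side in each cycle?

Q_H ≈ 13.52 kJ

For a reversible engine, η = 1 − T_C/T_H = 1 − 317.00/800.00 = 0.6038.
Q_H = W/η = 8.16/0.6038 = 13.52 kJ.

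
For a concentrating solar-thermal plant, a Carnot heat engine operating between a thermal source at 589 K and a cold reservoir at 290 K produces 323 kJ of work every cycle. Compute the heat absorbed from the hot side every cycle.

Carnot efficiency: η = 1 − T_C/T_H = 1 − 290.00/589.00 = 0.5076.
Q_H = W/η = 323/0.5076 = 636 kJ.

Q_H ≈ 636 kJ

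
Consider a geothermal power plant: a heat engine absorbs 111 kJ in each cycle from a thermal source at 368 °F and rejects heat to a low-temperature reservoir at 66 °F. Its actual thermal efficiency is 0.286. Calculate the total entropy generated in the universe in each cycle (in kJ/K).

T_H = 368 °F → (368 − 32) × 5/9 = 186.67 °C = 459.82 K.
T_C = 66 °F → (66 − 32) × 5/9 = 18.89 °C = 292.04 K.
W = η·Q_H = 0.286 × 111 = 31.75 kJ, so Q_C = Q_H − W = 79.25 kJ.
Reservoir entropy changes: ΔS_H = −Q_H/T_H = −111/459.82 = -0.2414 kJ/K and ΔS_C = +Q_C/T_C = 79.25/292.04 = 0.2714 kJ/K.
ΔS_univ = −Q_H/T_H + Q_C/T_C = 0.0300 kJ/K (> 0, since η = 0.286 < η_Carnot = 0.365).

ΔS_univ ≈ 0.0300 kJ/K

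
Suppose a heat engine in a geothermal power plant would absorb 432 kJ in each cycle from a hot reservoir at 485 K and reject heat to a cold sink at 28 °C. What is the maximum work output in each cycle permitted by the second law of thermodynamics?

T_C = 28 °C → 28 + 273.15 = 301.15 K.
By the Carnot theorem, η_max = 1 − T_C/T_H = 1 − 301.15/485.00 = 0.3791.
W_max = η_max · Q_H = 0.3791 × 432 = 164 kJ.

W_max ≈ 164 kJ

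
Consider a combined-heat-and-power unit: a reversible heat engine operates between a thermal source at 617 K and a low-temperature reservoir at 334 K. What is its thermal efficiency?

Carnot efficiency: η = 1 − T_C/T_H = 1 − 334.00/617.00 = 0.459.

η ≈ 0.459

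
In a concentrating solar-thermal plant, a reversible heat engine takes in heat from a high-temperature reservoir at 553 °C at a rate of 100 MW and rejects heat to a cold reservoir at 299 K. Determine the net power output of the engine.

T_H = 553 °C → 553 + 273.15 = 826.15 K.
Carnot efficiency: η = 1 − T_C/T_H = 1 − 299.00/826.15 = 0.6381.
W = η·Q_H = 0.6381 × 100 = 63.81 MW.

Ẇ ≈ 63.81 MW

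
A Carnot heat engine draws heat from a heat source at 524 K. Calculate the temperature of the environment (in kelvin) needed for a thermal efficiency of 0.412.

From η = 1 − T_C/T_H, T_C = T_H·(1 − η) = 524.00 × (1 − 0.412) = 308.1 K.

T_C ≈ 308.1 K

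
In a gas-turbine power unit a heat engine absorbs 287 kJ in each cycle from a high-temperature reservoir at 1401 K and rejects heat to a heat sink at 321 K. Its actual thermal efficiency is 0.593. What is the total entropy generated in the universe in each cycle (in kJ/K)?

ΔS_univ ≈ 0.159 kJ/K

W = η·Q_H = 0.593 × 287 = 170.2 kJ, so Q_C = Q_H − W = 116.8 kJ.
Entropy balance on the reservoirs: −Q_H/T_H = -0.2049 kJ/K, +Q_C/T_C = 0.3639 kJ/K.
ΔS_univ = −Q_H/T_H + Q_C/T_C = 0.159 kJ/K (> 0, since η = 0.593 < η_Carnot = 0.771).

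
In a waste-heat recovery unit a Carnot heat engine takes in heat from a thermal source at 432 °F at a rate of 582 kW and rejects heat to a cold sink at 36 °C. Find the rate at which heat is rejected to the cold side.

T_H = 432 °F → (432 − 32) × 5/9 = 222.22 °C = 495.37 K.
T_C = 36 °C → 36 + 273.15 = 309.15 K.
For a reversible engine, η = 1 − T_C/T_H = 1 − 309.15/495.37 = 0.3759.
For a reversible cycle Q_C/Q_H = T_C/T_H, so Q_C = 582 × 309.15/495.37 = 363 kW.

Q̇_C ≈ 363 kW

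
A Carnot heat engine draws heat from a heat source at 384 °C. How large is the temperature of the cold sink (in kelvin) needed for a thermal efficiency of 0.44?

T_H = 384 °C → 384 + 273.15 = 657.15 K.
From η = 1 − T_C/T_H, T_C = T_H·(1 − η) = 657.15 × (1 − 0.44) = 368 K.

T_C ≈ 368 K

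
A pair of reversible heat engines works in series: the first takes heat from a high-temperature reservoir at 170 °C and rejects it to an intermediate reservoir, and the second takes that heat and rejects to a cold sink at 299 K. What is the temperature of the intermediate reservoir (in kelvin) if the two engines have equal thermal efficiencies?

T_m ≈ 364 K

T_H = 170 °C → 170 + 273.15 = 443.15 K.
Equal efficiencies require 1 − T_m/T_H = 1 − T_C/T_m, i.e. T_m/T_H = T_C/T_m, so T_m = √(T_H·T_C) = √(443.15 × 299.00) = 364 K.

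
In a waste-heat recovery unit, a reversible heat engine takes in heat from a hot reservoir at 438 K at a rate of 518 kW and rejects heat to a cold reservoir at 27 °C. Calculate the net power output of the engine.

Ẇ ≈ 163 kW

T_C = 27 °C → 27 + 273.15 = 300.15 K.
Carnot efficiency: η = 1 − T_C/T_H = 1 − 300.15/438.00 = 0.3147.
W = η·Q_H = 0.3147 × 518 = 163 kW.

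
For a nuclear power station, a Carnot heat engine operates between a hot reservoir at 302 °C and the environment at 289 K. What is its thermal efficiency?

T_H = 302 °C → 302 + 273.15 = 575.15 K.
η_rev = 1 − T_C/T_H = 1 − 289.00/575.15 = 0.4975.

η ≈ 0.4975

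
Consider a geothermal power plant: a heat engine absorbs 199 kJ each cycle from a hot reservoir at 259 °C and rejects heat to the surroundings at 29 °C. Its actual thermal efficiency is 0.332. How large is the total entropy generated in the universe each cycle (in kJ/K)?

T_H = 259 °C → 259 + 273.15 = 532.15 K.
T_C = 29 °C → 29 + 273.15 = 302.15 K.
W = η·Q_H = 0.332 × 199 = 66.07 kJ, so Q_C = Q_H − W = 132.9 kJ.
The hot reservoir loses entropy Q_H/T_H = 199/532.15 = 0.3740 kJ/K; the cold reservoir gains Q_C/T_C = 132.9/302.15 = 0.4400 kJ/K.
ΔS_univ = −Q_H/T_H + Q_C/T_C = 0.0660 kJ/K (> 0, since η = 0.332 < η_Carnot = 0.432).

ΔS_univ ≈ 0.0660 kJ/K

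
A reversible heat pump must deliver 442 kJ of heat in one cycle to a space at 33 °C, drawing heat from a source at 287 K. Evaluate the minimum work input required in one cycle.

W_in ≈ 27.65 kJ

T_H = 33 °C → 33 + 273.15 = 306.15 K.
For a reversible heat pump, COP_HP = T_H/(T_H − T_C) = 306.15/19.15 = 15.9869.
W = Q_H/COP_HP = 442/15.9869 = 27.65 kJ.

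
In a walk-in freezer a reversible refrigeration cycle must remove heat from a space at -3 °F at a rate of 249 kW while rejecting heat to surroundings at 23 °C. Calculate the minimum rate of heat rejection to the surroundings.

Q̇_H ≈ 291 kW

T_H = 23 °C → 23 + 273.15 = 296.15 K.
T_C = -3 °F → (-3 − 32) × 5/9 = -19.44 °C = 253.71 K.
For a reversible cycle Q_H/Q_C = T_H/T_C, so Q_H = Q_C·T_H/T_C = 249 × 296.15/253.71 = 291 kW.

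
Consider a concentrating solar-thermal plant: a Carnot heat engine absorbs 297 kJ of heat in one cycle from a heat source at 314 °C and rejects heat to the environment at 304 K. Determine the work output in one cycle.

W ≈ 143 kJ

T_H = 314 °C → 314 + 273.15 = 587.15 K.
Carnot efficiency: η = 1 − T_C/T_H = 1 − 304.00/587.15 = 0.4822.
W = η·Q_H = 0.4822 × 297 = 143 kJ.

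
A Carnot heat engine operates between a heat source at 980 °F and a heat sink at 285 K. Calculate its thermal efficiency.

T_H = 980 °F → (980 − 32) × 5/9 = 526.67 °C = 799.82 K.
The Carnot efficiency is η = 1 − T_C/T_H = 1 − 285.00/799.82 = 0.644.

η ≈ 0.644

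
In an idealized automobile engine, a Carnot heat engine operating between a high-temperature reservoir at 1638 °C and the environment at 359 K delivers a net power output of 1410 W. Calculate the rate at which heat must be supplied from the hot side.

Q̇_H ≈ 1740 W

T_H = 1638 °C → 1638 + 273.15 = 1911.15 K.
For a reversible engine, η = 1 − T_C/T_H = 1 − 359.00/1911.15 = 0.8122.
Q_H = W/η = 1410/0.8122 = 1740 W.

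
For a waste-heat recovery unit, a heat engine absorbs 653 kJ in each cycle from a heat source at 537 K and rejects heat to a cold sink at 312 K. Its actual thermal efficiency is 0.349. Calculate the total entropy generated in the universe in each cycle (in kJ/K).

ΔS_univ ≈ 0.146 kJ/K

W = η·Q_H = 0.349 × 653 = 227.9 kJ, so Q_C = Q_H − W = 425.1 kJ.
The hot reservoir loses entropy Q_H/T_H = 653/537.00 = 1.216 kJ/K; the cold reservoir gains Q_C/T_C = 425.1/312.00 = 1.363 kJ/K.
ΔS_univ = −Q_H/T_H + Q_C/T_C = 0.146 kJ/K (> 0, since η = 0.349 < η_Carnot = 0.419).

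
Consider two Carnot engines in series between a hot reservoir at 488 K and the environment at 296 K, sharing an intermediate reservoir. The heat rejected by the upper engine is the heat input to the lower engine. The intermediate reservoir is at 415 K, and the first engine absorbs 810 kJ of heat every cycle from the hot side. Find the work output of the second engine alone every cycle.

Heat entering the second stage: Q_m = Q_H·(T_m/T_H) = 810 × 415.00/488.00 = 689 kJ.
Second-stage efficiency η₂ = 1 − T_C/T_m = 1 − 296.00/415.00 = 0.2867, so W₂ = η₂·Q_m = 198 kJ.

W₂ ≈ 198 kJ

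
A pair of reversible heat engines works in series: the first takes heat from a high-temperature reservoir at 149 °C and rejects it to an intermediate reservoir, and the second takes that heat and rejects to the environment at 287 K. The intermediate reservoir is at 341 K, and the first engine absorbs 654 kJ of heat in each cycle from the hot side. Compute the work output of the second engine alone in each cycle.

W₂ ≈ 83.7 kJ

T_H = 149 °C → 149 + 273.15 = 422.15 K.
Heat entering the second stage: Q_m = Q_H·(T_m/T_H) = 654 × 341.00/422.15 = 528 kJ.
Second-stage efficiency η₂ = 1 − T_C/T_m = 1 − 287.00/341.00 = 0.1584, so W₂ = η₂·Q_m = 83.7 kJ.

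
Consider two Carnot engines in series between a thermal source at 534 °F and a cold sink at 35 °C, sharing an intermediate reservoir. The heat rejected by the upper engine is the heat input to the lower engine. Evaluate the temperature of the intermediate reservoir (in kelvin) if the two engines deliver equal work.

T_m ≈ 430 K

T_H = 534 °F → (534 − 32) × 5/9 = 278.89 °C = 552.04 K.
T_C = 35 °C → 35 + 273.15 = 308.15 K.
For reversible stages Q_m = Q_H·(T_m/T_H). Setting W₁ = Q_H(1 − T_m/T_H) equal to W₂ = Q_m(1 − T_C/T_m) = Q_H·(T_m − T_C)/T_H gives T_H − T_m = T_m − T_C, so T_m = (T_H + T_C)/2 = (552.04 + 308.15)/2 = 430 K.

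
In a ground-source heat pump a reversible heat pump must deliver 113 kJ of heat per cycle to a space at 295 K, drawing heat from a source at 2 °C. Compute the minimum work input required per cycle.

T_C = 2 °C → 2 + 273.15 = 275.15 K.
The Carnot heat-pump COP is COP_HP = T_H/(T_H − T_C) = 295.00/19.85 = 14.8615.
W = Q_H/COP_HP = 113/14.8615 = 7.60 kJ.

W_in ≈ 7.60 kJ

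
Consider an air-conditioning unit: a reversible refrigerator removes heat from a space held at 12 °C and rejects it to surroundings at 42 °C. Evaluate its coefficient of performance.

T_H = 42 °C → 42 + 273.15 = 315.15 K.
T_C = 12 °C → 12 + 273.15 = 285.15 K.
For a reversible refrigerator, COP_R = T_C/(T_H − T_C) = 285.15/(315.15 − 285.15) = 9.50.

COP_R ≈ 9.50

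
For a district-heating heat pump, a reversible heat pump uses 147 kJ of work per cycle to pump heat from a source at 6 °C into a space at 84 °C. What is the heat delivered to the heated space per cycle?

Q_H ≈ 673 kJ

T_H = 84 °C → 84 + 273.15 = 357.15 K.
T_C = 6 °C → 6 + 273.15 = 279.15 K.
Reversible heating COP: COP_HP = T_H/(T_H − T_C) = 357.15/78.00 = 4.5788.
Q_H = COP_HP · W = 4.5788 × 147 = 673 kJ.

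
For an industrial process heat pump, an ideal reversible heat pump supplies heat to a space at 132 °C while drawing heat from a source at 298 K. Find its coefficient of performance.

T_H = 132 °C → 132 + 273.15 = 405.15 K.
COP_HP = T_H/(T_H − T_C) = 405.15/(405.15 − 298.00) = 3.78.

COP_HP ≈ 3.78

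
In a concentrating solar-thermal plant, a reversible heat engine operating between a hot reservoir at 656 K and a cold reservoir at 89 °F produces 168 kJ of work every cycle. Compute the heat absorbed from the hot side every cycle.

Q_H ≈ 314 kJ

T_C = 89 °F → (89 − 32) × 5/9 = 31.67 °C = 304.82 K.
Carnot efficiency: η = 1 − T_C/T_H = 1 − 304.82/656.00 = 0.5353.
Q_H = W/η = 168/0.5353 = 314 kJ.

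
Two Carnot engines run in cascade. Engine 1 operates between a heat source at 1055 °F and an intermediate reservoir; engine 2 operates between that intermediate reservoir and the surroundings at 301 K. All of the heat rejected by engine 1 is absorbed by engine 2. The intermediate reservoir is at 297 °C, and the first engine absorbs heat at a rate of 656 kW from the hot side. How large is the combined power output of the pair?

Ẇ_total ≈ 421.3 kW

T_H = 1055 °F → (1055 − 32) × 5/9 = 568.33 °C = 841.48 K.
Two reversible stages in series are equivalent to a single Carnot engine between T_H and T_C, so η_total = 1 − T_C/T_H = 1 − 301.00/841.48 = 0.6423.
W_total = η_total · Q_H = 0.6423 × 656 = 421.3 kW.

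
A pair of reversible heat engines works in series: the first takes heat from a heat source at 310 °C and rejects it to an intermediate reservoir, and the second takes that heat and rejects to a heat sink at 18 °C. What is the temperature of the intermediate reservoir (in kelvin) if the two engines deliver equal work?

T_H = 310 °C → 310 + 273.15 = 583.15 K.
T_C = 18 °C → 18 + 273.15 = 291.15 K.
For reversible stages Q_m = Q_H·(T_m/T_H). Setting W₁ = Q_H(1 − T_m/T_H) equal to W₂ = Q_m(1 − T_C/T_m) = Q_H·(T_m − T_C)/T_H gives T_H − T_m = T_m − T_C, so T_m = (T_H + T_C)/2 = (583.15 + 291.15)/2 = 437 K.

T_m ≈ 437 K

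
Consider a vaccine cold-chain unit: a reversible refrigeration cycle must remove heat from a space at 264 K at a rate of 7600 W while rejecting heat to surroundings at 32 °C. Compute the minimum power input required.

T_H = 32 °C → 32 + 273.15 = 305.15 K.
For a reversible refrigerator, COP_R = T_C/(T_H − T_C) = 264.00/41.15 = 6.4156.
W = Q_C/COP_R = 7600/6.4156 = 1180 W.

Ẇ_in ≈ 1180 W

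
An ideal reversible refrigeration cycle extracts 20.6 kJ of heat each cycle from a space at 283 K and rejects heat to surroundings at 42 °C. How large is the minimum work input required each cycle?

T_H = 42 °C → 42 + 273.15 = 315.15 K.
COP_R = T_C/(T_H − T_C) = 283.00/32.15 = 8.8025.
W = Q_C/COP_R = 20.6/8.8025 = 2.34 kJ.

W_in ≈ 2.34 kJ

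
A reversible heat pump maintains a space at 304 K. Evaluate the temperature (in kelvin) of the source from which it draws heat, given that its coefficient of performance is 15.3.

COP_HP = T_H/(T_H − T_C) ⇒ T_C = T_H·(COP_HP − 1)/COP_HP = 304.00 × (15.3 − 1)/15.3 = 284 K.

T_C ≈ 284 K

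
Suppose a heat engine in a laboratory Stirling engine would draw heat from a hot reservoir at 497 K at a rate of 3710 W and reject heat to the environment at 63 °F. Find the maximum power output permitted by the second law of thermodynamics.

Ẇ_max ≈ 1542 W

T_C = 63 °F → (63 − 32) × 5/9 = 17.22 °C = 290.37 K.
The second-law ceiling is the Carnot efficiency, η_max = 1 − T_C/T_H = 1 − 290.37/497.00 = 0.4158.
W_max = η_max · Q_H = 0.4158 × 3710 = 1542 W.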